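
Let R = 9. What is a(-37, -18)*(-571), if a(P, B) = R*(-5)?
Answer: 25695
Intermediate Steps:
a(P, B) = -45 (a(P, B) = 9*(-5) = -45)
a(-37, -18)*(-571) = -45*(-571) = 25695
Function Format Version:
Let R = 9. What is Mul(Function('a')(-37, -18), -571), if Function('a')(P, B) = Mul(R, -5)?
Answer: 25695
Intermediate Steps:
Function('a')(P, B) = -45 (Function('a')(P, B) = Mul(9, -5) = -45)
Mul(Function('a')(-37, -18), -571) = Mul(-45, -571) = 25695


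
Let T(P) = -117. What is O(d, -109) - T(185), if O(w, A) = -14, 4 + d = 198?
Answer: 103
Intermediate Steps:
d = 194 (d = -4 + 198 = 194)
O(d, -109) - T(185) = -14 - 1*(-117) = -14 + 117 = 103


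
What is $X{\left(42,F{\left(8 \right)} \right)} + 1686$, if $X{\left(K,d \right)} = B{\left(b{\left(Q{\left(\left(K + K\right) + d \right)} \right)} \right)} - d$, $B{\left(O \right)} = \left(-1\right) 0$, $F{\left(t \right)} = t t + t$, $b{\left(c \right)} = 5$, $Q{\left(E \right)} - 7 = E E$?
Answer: $1614$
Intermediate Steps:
$Q{\left(E \right)} = 7 + E^{2}$ ($Q{\left(E \right)} = 7 + E E = 7 + E^{2}$)
$F{\left(t \right)} = t + t^{2}$ ($F{\left(t \right)} = t^{2} + t = t + t^{2}$)
$B{\left(O \right)} = 0$
$X{\left(K,d \right)} = - d$ ($X{\left(K,d \right)} = 0 - d = - d$)
$X{\left(42,F{\left(8 \right)} \right)} + 1686 = - 8 \left(1 + 8\right) + 1686 = - 8 \cdot 9 + 1686 = \left(-1\right) 72 + 1686 = -72 + 1686 = 1614$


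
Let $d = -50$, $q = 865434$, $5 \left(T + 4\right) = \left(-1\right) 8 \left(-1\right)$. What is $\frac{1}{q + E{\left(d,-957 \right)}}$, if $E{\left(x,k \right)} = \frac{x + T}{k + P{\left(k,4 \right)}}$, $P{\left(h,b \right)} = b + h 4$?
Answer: $\frac{23905}{20688200032} \approx 1.1555 \cdot 10^{-6}$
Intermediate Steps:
$T = - \frac{12}{5}$ ($T = -4 + \frac{\left(-1\right) 8 \left(-1\right)}{5} = -4 + \frac{\left(-8\right) \left(-1\right)}{5} = -4 + \frac{1}{5} \cdot 8 = -4 + \frac{8}{5} = - \frac{12}{5} \approx -2.4$)
$P{\left(h,b \right)} = b + 4 h$
$E{\left(x,k \right)} = \frac{- \frac{12}{5} + x}{4 + 5 k}$ ($E{\left(x,k \right)} = \frac{x - \frac{12}{5}}{k + \left(4 + 4 k\right)} = \frac{- \frac{12}{5} + x}{4 + 5 k}$)
$\frac{1}{q + E{\left(d,-957 \right)}} = \frac{1}{865434 + \frac{-12 + 5 \left(-50\right)}{5 \left(4 + 5 \left(-957\right)\right)}} = \frac{1}{865434 + \frac{-12 - 250}{5 \left(4 - 4785\right)}} = \frac{1}{865434 + \frac{1}{5} \frac{1}{-4781} \left(-262\right)} = \frac{1}{865434 + \frac{1}{5} \left(- \frac{1}{4781}\right) \left(-262\right)} = \frac{1}{865434 + \frac{262}{23905}} = \frac{1}{\frac{20688200032}{23905}} = \frac{23905}{20688200032}$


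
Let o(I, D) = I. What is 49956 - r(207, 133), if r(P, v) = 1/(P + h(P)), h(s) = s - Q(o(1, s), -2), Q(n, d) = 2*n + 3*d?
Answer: 20881607/418 ≈ 49956.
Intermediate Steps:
h(s) = 4 + s (h(s) = s - (2*1 + 3*(-2)) = s - (2 - 6) = s - 1*(-4) = s + 4 = 4 + s)
r(P, v) = 1/(4 + 2*P) (r(P, v) = 1/(P + (4 + P)) = 1/(4 + 2*P))
49956 - r(207, 133) = 49956 - 1/(2*(2 + 207)) = 49956 - 1/(2*209) = 49956 - 1*1/418 = 49956 - 1/418 = 20881607/418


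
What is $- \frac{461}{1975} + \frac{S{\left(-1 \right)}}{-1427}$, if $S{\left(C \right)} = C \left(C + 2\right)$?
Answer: $- \frac{655872}{2818325} \approx -0.23272$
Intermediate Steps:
$S{\left(C \right)} = C \left(2 + C\right)$
$- \frac{461}{1975} + \frac{S{\left(-1 \right)}}{-1427} = - \frac{461}{1975} + \frac{\left(-1\right) \left(2 - 1\right)}{-1427} = \left(-461\right) \frac{1}{1975} + \left(-1\right) 1 \left(- \frac{1}{1427}\right) = - \frac{461}{1975} - - \frac{1}{1427} = - \frac{461}{1975} + \frac{1}{1427} = - \frac{655872}{2818325}$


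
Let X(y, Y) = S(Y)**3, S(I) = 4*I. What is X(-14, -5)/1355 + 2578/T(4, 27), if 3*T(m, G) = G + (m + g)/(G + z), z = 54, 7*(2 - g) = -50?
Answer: 1163741638/4173671 ≈ 278.83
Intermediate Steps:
g = 64/7 (g = 2 - 1/7*(-50) = 2 + 50/7 = 64/7 ≈ 9.1429)
X(y, Y) = 64*Y**3 (X(y, Y) = (4*Y)**3 = 64*Y**3)
T(m, G) = G/3 + (64/7 + m)/(3*(54 + G)) (T(m, G) = (G + (m + 64/7)/(G + 54))/3 = (G + (64/7 + m)/(54 + G))/3 = G/3 + (64/7 + m)/(3*(54 + G)))
X(-14, -5)/1355 + 2578/T(4, 27) = (64*(-5)**3)/1355 + 2578/(((64 + 7*4 + 7*27**2 + 378*27)/(21*(54 + 27)))) = (64*(-125))*(1/1355) + 2578/(((1/21)*(64 + 28 + 7*729 + 10206)/81)) = -8000*1/1355 + 2578/(((1/21)*(1/81)*(64 + 28 + 5103 + 10206))) = -1600/271 + 2578/(((1/21)*(1/81)*15401)) = -1600/271 + 2578/(15401/1701) = -1600/271 + 2578*(1701/15401) = -1600/271 + 4385178/15401 = 1163741638/4173671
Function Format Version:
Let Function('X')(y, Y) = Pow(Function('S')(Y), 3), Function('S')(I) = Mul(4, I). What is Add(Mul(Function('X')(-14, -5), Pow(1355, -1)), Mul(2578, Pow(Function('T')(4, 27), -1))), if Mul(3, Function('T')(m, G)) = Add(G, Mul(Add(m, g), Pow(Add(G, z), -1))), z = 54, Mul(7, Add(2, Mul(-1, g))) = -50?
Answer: Rational(1163741638, 4173671) ≈ 278.83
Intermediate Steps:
g = Rational(64, 7) (g = Add(2, Mul(Rational(-1, 7), -50)) = Add(2, Rational(50, 7)) = Rational(64, 7) ≈ 9.1429)
Function('X')(y, Y) = Mul(64, Pow(Y, 3)) (Function('X')(y, Y) = Pow(Mul(4, Y), 3) = Mul(64, Pow(Y, 3)))
Function('T')(m, G) = Add(Mul(Rational(1, 3), G), Mul(Rational(1, 3), Pow(Add(54, G), -1), Add(Rational(64, 7), m))) (Function('T')(m, G) = Mul(Rational(1, 3), Add(G, Mul(Add(m, Rational(64, 7)), Pow(Add(G, 54), -1)))) = Mul(Rational(1, 3), Add(G, Mul(Add(Rational(64, 7), m), Pow(Add(54, G), -1)))) = Mul(Rational(1, 3), Add(G, Mul(Pow(Add(54, G), -1), Add(Rational(64, 7), m)))) = Add(Mul(Rational(1, 3), G), Mul(Rational(1, 3), Pow(Add(54, G), -1), Add(Rational(64, 7), m))))
Add(Mul(Function('X')(-14, -5), Pow(1355, -1)), Mul(2578, Pow(Function('T')(4, 27), -1))) = Add(Mul(Mul(64, Pow(-5, 3)), Pow(1355, -1)), Mul(2578, Pow(Mul(Rational(1, 21), Pow(Add(54, 27), -1), Add(64, Mul(7, 4), Mul(7, Pow(27, 2)), Mul(378, 27))), -1))) = Add(Mul(Mul(64, -125), Rational(1, 1355)), Mul(2578, Pow(Mul(Rational(1, 21), Pow(81, -1), Add(64, 28, Mul(7, 729), 10206)), -1))) = Add(Mul(-8000, Rational(1, 1355)), Mul(2578, Pow(Mul(Rational(1, 21), Rational(1, 81), Add(64, 28, 5103, 10206)), -1))) = Add(Rational(-1600, 271), Mul(2578, Pow(Mul(Rational(1, 21), Rational(1, 81), 15401), -1))) = Add(Rational(-1600, 271), Mul(2578, Pow(Rational(15401, 1701), -1))) = Add(Rational(-1600, 271), Mul(2578, Rational(1701, 15401))) = Add(Rational(-1600, 271), Rational(4385178, 15401)) = Rational(1163741638, 4173671)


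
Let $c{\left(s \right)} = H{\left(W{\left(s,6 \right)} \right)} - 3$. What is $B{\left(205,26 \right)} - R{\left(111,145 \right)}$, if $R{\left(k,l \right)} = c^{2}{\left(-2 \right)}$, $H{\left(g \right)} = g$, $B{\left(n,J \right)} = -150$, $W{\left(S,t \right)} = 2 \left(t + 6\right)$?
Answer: $-591$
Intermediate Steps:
$W{\left(S,t \right)} = 12 + 2 t$ ($W{\left(S,t \right)} = 2 \left(6 + t\right) = 12 + 2 t$)
$c{\left(s \right)} = 21$ ($c{\left(s \right)} = \left(12 + 2 \cdot 6\right) - 3 = \left(12 + 12\right) - 3 = 24 - 3 = 21$)
$R{\left(k,l \right)} = 441$ ($R{\left(k,l \right)} = 21^{2} = 441$)
$B{\left(205,26 \right)} - R{\left(111,145 \right)} = -150 - 441 = -591$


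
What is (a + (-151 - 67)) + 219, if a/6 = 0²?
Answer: 1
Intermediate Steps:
a = 0 (a = 6*0² = 6*0 = 0)
(a + (-151 - 67)) + 219 = (0 + (-151 - 67)) + 219 = (0 - 218) + 219 = -218 + 219 = 1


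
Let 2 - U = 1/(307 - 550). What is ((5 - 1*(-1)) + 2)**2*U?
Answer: 31168/243 ≈ 128.26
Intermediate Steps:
U = 487/243 (U = 2 - 1/(307 - 550) = 2 - 1/(-243) = 2 - 1*(-1/243) = 2 + 1/243 = 487/243 ≈ 2.0041)
((5 - 1*(-1)) + 2)**2*U = ((5 - 1*(-1)) + 2)**2*(487/243) = ((5 + 1) + 2)**2*(487/243) = (6 + 2)**2*(487/243) = 8**2*(487/243) = 64*(487/243) = 31168/243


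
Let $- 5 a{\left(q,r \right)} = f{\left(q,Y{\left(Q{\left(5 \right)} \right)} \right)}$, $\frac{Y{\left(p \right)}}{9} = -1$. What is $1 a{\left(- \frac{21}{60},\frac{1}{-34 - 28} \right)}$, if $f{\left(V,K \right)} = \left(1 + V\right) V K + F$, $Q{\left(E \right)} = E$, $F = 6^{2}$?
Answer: $- \frac{15219}{2000} \approx -7.6095$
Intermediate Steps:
$F = 36$
$Y{\left(p \right)} = -9$ ($Y{\left(p \right)} = 9 \left(-1\right) = -9$)
$f{\left(V,K \right)} = 36 + K V \left(1 + V\right)$ ($f{\left(V,K \right)} = \left(1 + V\right) V K + 36 = V \left(1 + V\right) K + 36 = K V \left(1 + V\right) + 36 = 36 + K V \left(1 + V\right)$)
$a{\left(q,r \right)} = - \frac{36}{5} + \frac{9 q}{5} + \frac{9 q^{2}}{5}$ ($a{\left(q,r \right)} = - \frac{36 - 9 q - 9 q^{2}}{5} = - \frac{36}{5} + \frac{9 q}{5} + \frac{9 q^{2}}{5}$)
$1 a{\left(- \frac{21}{60},\frac{1}{-34 - 28} \right)} = 1 \left(- \frac{36}{5} + \frac{9 \left(- \frac{21}{60}\right)}{5} + \frac{9 \left(- \frac{21}{60}\right)^{2}}{5}\right) = 1 \left(- \frac{36}{5} + \frac{9 \left(\left(-21\right) \frac{1}{60}\right)}{5} + \frac{9 \left(\left(-21\right) \frac{1}{60}\right)^{2}}{5}\right) = 1 \left(- \frac{36}{5} + \frac{9}{5} \left(- \frac{7}{20}\right) + \frac{9 \left(- \frac{7}{20}\right)^{2}}{5}\right) = 1 \left(- \frac{36}{5} - \frac{63}{100} + \frac{9}{5} \cdot \frac{49}{400}\right) = 1 \left(- \frac{36}{5} - \frac{63}{100} + \frac{441}{2000}\right) = 1 \left(- \frac{15219}{2000}\right) = - \frac{15219}{2000}$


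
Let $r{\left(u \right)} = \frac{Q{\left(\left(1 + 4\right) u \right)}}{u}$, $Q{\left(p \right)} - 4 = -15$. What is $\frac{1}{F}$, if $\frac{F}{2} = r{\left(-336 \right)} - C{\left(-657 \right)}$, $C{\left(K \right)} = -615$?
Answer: $\frac{168}{206651} \approx 0.00081296$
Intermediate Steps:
$Q{\left(p \right)} = -11$ ($Q{\left(p \right)} = 4 - 15 = -11$)
$r{\left(u \right)} = - \frac{11}{u}$
$F = \frac{206651}{168}$ ($F = 2 \left(- \frac{11}{-336} - -615\right) = 2 \left(\left(-11\right) \left(- \frac{1}{336}\right) + 615\right) = 2 \left(\frac{11}{336} + 615\right) = 2 \cdot \frac{206651}{336} = \frac{206651}{168} \approx 1230.1$)
$\frac{1}{F} = \frac{1}{\frac{206651}{168}} = \frac{168}{206651}$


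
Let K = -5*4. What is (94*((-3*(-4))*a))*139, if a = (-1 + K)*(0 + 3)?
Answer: -9877896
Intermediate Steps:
K = -20
a = -63 (a = (-1 - 20)*(0 + 3) = -21*3 = -63)
(94*((-3*(-4))*a))*139 = (94*(-3*(-4)*(-63)))*139 = (94*(12*(-63)))*139 = (94*(-756))*139 = -71064*139 = -9877896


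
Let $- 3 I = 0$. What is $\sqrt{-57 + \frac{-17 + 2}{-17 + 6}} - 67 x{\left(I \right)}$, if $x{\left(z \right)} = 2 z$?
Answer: $\frac{6 i \sqrt{187}}{11} \approx 7.459 i$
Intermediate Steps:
$I = 0$ ($I = \left(- \frac{1}{3}\right) 0 = 0$)
$\sqrt{-57 + \frac{-17 + 2}{-17 + 6}} - 67 x{\left(I \right)} = \sqrt{-57 + \frac{-17 + 2}{-17 + 6}} - 67 \cdot 2 \cdot 0 = \sqrt{-57 - \frac{15}{-11}} - 0 = \sqrt{-57 - - \frac{15}{11}} + 0 = \sqrt{-57 + \frac{15}{11}} + 0 = \sqrt{- \frac{612}{11}} + 0 = \frac{6 i \sqrt{187}}{11} + 0 = \frac{6 i \sqrt{187}}{11}$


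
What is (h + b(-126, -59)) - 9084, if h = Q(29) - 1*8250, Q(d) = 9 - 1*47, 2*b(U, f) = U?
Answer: -17435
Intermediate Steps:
b(U, f) = U/2
Q(d) = -38 (Q(d) = 9 - 47 = -38)
h = -8288 (h = -38 - 1*8250 = -38 - 8250 = -8288)
(h + b(-126, -59)) - 9084 = (-8288 + (½)*(-126)) - 9084 = (-8288 - 63) - 9084 = -8351 - 9084 = -17435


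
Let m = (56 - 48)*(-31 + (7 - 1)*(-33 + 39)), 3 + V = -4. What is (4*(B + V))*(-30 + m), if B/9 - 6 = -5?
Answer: 80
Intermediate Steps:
V = -7 (V = -3 - 4 = -7)
B = 9 (B = 54 + 9*(-5) = 54 - 45 = 9)
m = 40 (m = 8*(-31 + 6*6) = 8*(-31 + 36) = 8*5 = 40)
(4*(B + V))*(-30 + m) = (4*(9 - 7))*(-30 + 40) = (4*2)*10 = 8*10 = 80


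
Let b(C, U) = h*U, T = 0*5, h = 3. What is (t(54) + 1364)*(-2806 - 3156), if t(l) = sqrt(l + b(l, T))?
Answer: -8132168 - 17886*sqrt(6) ≈ -8.1760e+6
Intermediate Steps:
T = 0
b(C, U) = 3*U
t(l) = sqrt(l) (t(l) = sqrt(l + 3*0) = sqrt(l + 0) = sqrt(l))
(t(54) + 1364)*(-2806 - 3156) = (sqrt(54) + 1364)*(-2806 - 3156) = (3*sqrt(6) + 1364)*(-5962) = (1364 + 3*sqrt(6))*(-5962) = -8132168 - 17886*sqrt(6)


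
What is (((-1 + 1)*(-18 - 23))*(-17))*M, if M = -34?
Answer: 0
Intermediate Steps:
(((-1 + 1)*(-18 - 23))*(-17))*M = (((-1 + 1)*(-18 - 23))*(-17))*(-34) = ((0*(-41))*(-17))*(-34) = (0*(-17))*(-34) = 0*(-34) = 0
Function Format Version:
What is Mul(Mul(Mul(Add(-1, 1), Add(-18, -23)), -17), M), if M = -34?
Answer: 0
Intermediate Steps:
Mul(Mul(Mul(Add(-1, 1), Add(-18, -23)), -17), M) = Mul(Mul(Mul(Add(-1, 1), Add(-18, -23)), -17), -34) = Mul(Mul(Mul(0, -41), -17), -34) = Mul(Mul(0, -17), -34) = Mul(0, -34) = 0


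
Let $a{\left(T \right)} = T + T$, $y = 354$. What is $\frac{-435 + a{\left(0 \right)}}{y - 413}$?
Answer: $\frac{435}{59} \approx 7.3729$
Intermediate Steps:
$a{\left(T \right)} = 2 T$
$\frac{-435 + a{\left(0 \right)}}{y - 413} = \frac{-435 + 2 \cdot 0}{354 - 413} = \frac{-435 + 0}{-59} = \left(-435\right) \left(- \frac{1}{59}\right) = \frac{435}{59}$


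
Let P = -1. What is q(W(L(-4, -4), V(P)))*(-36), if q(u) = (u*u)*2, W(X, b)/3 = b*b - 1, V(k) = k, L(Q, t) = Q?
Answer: 0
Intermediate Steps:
W(X, b) = -3 + 3*b**2 (W(X, b) = 3*(b*b - 1) = 3*(b**2 - 1) = 3*(-1 + b**2) = -3 + 3*b**2)
q(u) = 2*u**2 (q(u) = u**2*2 = 2*u**2)
q(W(L(-4, -4), V(P)))*(-36) = (2*(-3 + 3*(-1)**2)**2)*(-36) = (2*(-3 + 3*1)**2)*(-36) = (2*(-3 + 3)**2)*(-36) = (2*0**2)*(-36) = (2*0)*(-36) = 0*(-36) = 0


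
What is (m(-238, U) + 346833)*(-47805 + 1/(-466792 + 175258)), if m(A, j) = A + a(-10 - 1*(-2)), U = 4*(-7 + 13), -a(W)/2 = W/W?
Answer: -1610130461869501/97178 ≈ -1.6569e+10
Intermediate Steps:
a(W) = -2 (a(W) = -2*W/W = -2*1 = -2)
U = 24 (U = 4*6 = 24)
m(A, j) = -2 + A (m(A, j) = A - 2 = -2 + A)
(m(-238, U) + 346833)*(-47805 + 1/(-466792 + 175258)) = ((-2 - 238) + 346833)*(-47805 + 1/(-466792 + 175258)) = (-240 + 346833)*(-47805 + 1/(-291534)) = 346593*(-47805 - 1/291534) = 346593*(-13936782871/291534) = -1610130461869501/97178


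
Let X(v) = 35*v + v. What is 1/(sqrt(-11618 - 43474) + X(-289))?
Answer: -867/9024859 - I*sqrt(13773)/54149154 ≈ -9.6068e-5 - 2.1673e-6*I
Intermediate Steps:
X(v) = 36*v
1/(sqrt(-11618 - 43474) + X(-289)) = 1/(sqrt(-11618 - 43474) + 36*(-289)) = 1/(sqrt(-55092) - 10404) = 1/(2*I*sqrt(13773) - 10404) = 1/(-10404 + 2*I*sqrt(13773))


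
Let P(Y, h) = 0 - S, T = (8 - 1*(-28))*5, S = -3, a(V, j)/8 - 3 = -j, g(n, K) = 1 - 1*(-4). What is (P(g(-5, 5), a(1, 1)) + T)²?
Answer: 33489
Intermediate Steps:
g(n, K) = 5 (g(n, K) = 1 + 4 = 5)
a(V, j) = 24 - 8*j (a(V, j) = 24 + 8*(-j) = 24 - 8*j)
T = 180 (T = (8 + 28)*5 = 36*5 = 180)
P(Y, h) = 3 (P(Y, h) = 0 - 1*(-3) = 0 + 3 = 3)
(P(g(-5, 5), a(1, 1)) + T)² = (3 + 180)² = 183² = 33489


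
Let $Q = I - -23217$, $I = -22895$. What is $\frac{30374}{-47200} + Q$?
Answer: $\frac{7584013}{23600} \approx 321.36$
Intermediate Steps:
$Q = 322$ ($Q = -22895 - -23217 = -22895 + 23217 = 322$)
$\frac{30374}{-47200} + Q = \frac{30374}{-47200} + 322 = 30374 \left(- \frac{1}{47200}\right) + 322 = - \frac{15187}{23600} + 322 = \frac{7584013}{23600}$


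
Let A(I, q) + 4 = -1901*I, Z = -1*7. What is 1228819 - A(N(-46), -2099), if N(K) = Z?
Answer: 1215516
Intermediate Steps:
Z = -7
N(K) = -7
A(I, q) = -4 - 1901*I
1228819 - A(N(-46), -2099) = 1228819 - (-4 - 1901*(-7)) = 1228819 - (-4 + 13307) = 1228819 - 1*13303 = 1228819 - 13303 = 1215516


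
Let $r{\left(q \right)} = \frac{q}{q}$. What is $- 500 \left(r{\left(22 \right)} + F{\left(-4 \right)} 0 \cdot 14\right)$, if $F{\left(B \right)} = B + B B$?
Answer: $-500$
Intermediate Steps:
$r{\left(q \right)} = 1$
$F{\left(B \right)} = B + B^{2}$
$- 500 \left(r{\left(22 \right)} + F{\left(-4 \right)} 0 \cdot 14\right) = - 500 \left(1 + - 4 \left(1 - 4\right) 0 \cdot 14\right) = - 500 \left(1 + \left(-4\right) \left(-3\right) 0\right) = - 500 \left(1 + 12 \cdot 0\right) = - 500 \left(1 + 0\right) = \left(-500\right) 1 = -500$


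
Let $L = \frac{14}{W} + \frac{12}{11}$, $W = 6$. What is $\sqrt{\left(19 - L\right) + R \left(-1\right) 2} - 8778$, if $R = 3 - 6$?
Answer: $-8778 + \frac{2 \sqrt{5874}}{33} \approx -8773.4$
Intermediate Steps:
$R = -3$ ($R = 3 - 6 = -3$)
$L = \frac{113}{33}$ ($L = \frac{14}{6} + \frac{12}{11} = 14 \cdot \frac{1}{6} + 12 \cdot \frac{1}{11} = \frac{7}{3} + \frac{12}{11} = \frac{113}{33} \approx 3.4242$)
$\sqrt{\left(19 - L\right) + R \left(-1\right) 2} - 8778 = \sqrt{\left(19 - \frac{113}{33}\right) + \left(-3\right) \left(-1\right) 2} - 8778 = \sqrt{\left(19 - \frac{113}{33}\right) + 3 \cdot 2} - 8778 = \sqrt{\frac{514}{33} + 6} - 8778 = \sqrt{\frac{712}{33}} - 8778 = \frac{2 \sqrt{5874}}{33} - 8778 = -8778 + \frac{2 \sqrt{5874}}{33}$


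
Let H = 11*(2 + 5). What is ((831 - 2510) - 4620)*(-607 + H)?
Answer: 3338470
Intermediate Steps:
H = 77 (H = 11*7 = 77)
((831 - 2510) - 4620)*(-607 + H) = ((831 - 2510) - 4620)*(-607 + 77) = (-1679 - 4620)*(-530) = -6299*(-530) = 3338470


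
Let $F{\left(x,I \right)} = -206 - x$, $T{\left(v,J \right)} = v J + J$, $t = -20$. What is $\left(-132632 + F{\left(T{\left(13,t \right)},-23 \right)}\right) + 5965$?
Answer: $-126593$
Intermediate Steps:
$T{\left(v,J \right)} = J + J v$ ($T{\left(v,J \right)} = J v + J = J + J v$)
$\left(-132632 + F{\left(T{\left(13,t \right)},-23 \right)}\right) + 5965 = \left(-132632 - \left(206 - 20 \left(1 + 13\right)\right)\right) + 5965 = \left(-132632 - \left(206 - 280\right)\right) + 5965 = \left(-132632 - -74\right) + 5965 = \left(-132632 + \left(-206 + 280\right)\right) + 5965 = \left(-132632 + 74\right) + 5965 = -132558 + 5965 = -126593$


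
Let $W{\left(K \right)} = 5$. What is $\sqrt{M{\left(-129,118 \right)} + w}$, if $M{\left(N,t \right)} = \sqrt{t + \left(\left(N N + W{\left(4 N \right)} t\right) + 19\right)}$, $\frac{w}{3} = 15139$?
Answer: $\sqrt{45417 + 2 \sqrt{4342}} \approx 213.42$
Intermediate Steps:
$w = 45417$ ($w = 3 \cdot 15139 = 45417$)
$M{\left(N,t \right)} = \sqrt{19 + N^{2} + 6 t}$ ($M{\left(N,t \right)} = \sqrt{t + \left(\left(N N + 5 t\right) + 19\right)} = \sqrt{t + \left(\left(N^{2} + 5 t\right) + 19\right)} = \sqrt{t + \left(19 + N^{2} + 5 t\right)} = \sqrt{19 + N^{2} + 6 t}$)
$\sqrt{M{\left(-129,118 \right)} + w} = \sqrt{\sqrt{19 + \left(-129\right)^{2} + 6 \cdot 118} + 45417} = \sqrt{\sqrt{19 + 16641 + 708} + 45417} = \sqrt{\sqrt{17368} + 45417} = \sqrt{2 \sqrt{4342} + 45417} = \sqrt{45417 + 2 \sqrt{4342}}$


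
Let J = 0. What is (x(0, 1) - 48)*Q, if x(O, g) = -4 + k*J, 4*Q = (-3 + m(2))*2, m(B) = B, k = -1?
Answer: 26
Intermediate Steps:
Q = -½ (Q = ((-3 + 2)*2)/4 = (-1*2)/4 = (¼)*(-2) = -½ ≈ -0.50000)
x(O, g) = -4 (x(O, g) = -4 - 1*0 = -4 + 0 = -4)
(x(0, 1) - 48)*Q = (-4 - 48)*(-½) = -52*(-½) = 26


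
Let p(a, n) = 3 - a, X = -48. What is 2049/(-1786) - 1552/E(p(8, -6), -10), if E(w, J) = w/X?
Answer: -133060101/8930 ≈ -14900.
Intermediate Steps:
E(w, J) = -w/48 (E(w, J) = w/(-48) = w*(-1/48) = -w/48)
2049/(-1786) - 1552/E(p(8, -6), -10) = 2049/(-1786) - 1552*(-48/(3 - 1*8)) = 2049*(-1/1786) - 1552*(-48/(3 - 8)) = -2049/1786 - 1552/((-1/48*(-5))) = -2049/1786 - 1552/5/48 = -2049/1786 - 1552*48/5 = -2049/1786 - 74496/5 = -133060101/8930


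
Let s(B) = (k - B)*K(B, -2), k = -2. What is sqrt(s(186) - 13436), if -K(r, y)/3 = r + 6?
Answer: 2*sqrt(23713) ≈ 307.98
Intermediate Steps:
K(r, y) = -18 - 3*r (K(r, y) = -3*(r + 6) = -3*(6 + r) = -18 - 3*r)
s(B) = (-18 - 3*B)*(-2 - B) (s(B) = (-2 - B)*(-18 - 3*B) = (-18 - 3*B)*(-2 - B))
sqrt(s(186) - 13436) = sqrt(3*(2 + 186)*(6 + 186) - 13436) = sqrt(3*188*192 - 13436) = sqrt(108288 - 13436) = sqrt(94852) = 2*sqrt(23713)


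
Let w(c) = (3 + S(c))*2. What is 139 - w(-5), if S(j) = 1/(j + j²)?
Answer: 1329/10 ≈ 132.90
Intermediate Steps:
w(c) = 6 + 2/(c*(1 + c)) (w(c) = (3 + 1/(c*(1 + c)))*2 = 6 + 2/(c*(1 + c)))
139 - w(-5) = 139 - 2*(1 + 3*(-5)*(1 - 5))/((-5)*(1 - 5)) = 139 - 2*(-1)*(1 + 3*(-5)*(-4))/(5*(-4)) = 139 - 2*(-1)*(-1)*(1 + 60)/(5*4) = 139 - 2*(-1)*(-1)*61/(5*4) = 139 - 1*61/10 = 139 - 61/10 = 1329/10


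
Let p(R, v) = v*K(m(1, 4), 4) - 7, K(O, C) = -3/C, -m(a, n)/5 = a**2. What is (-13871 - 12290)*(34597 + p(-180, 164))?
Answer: -901691187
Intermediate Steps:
m(a, n) = -5*a**2
p(R, v) = -7 - 3*v/4 (p(R, v) = v*(-3/4) - 7 = -3*v/4 - 7 = -7 - 3*v/4)
(-13871 - 12290)*(34597 + p(-180, 164)) = (-13871 - 12290)*(34597 + (-7 - 3/4*164)) = -26161*(34597 + (-7 - 123)) = -26161*(34597 - 130) = -26161*34467 = -901691187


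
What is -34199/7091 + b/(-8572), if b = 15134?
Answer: -200234511/30392026 ≈ -6.5884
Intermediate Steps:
-34199/7091 + b/(-8572) = -34199/7091 + 15134/(-8572) = -34199*1/7091 + 15134*(-1/8572) = -34199/7091 - 7567/4286 = -200234511/30392026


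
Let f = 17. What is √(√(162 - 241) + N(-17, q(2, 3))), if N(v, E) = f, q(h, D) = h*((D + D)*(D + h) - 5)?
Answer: √(17 + I*√79) ≈ 4.2534 + 1.0448*I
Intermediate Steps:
q(h, D) = h*(-5 + 2*D*(D + h)) (q(h, D) = h*((2*D)*(D + h) - 5) = h*(2*D*(D + h) - 5) = h*(-5 + 2*D*(D + h)))
N(v, E) = 17
√(√(162 - 241) + N(-17, q(2, 3))) = √(√(162 - 241) + 17) = √(√(-79) + 17) = √(I*√79 + 17) = √(17 + I*√79)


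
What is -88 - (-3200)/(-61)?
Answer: -8568/61 ≈ -140.46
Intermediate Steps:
-88 - (-3200)/(-61) = -88 - (-3200)*(-1)/61 = -88 - 64*50/61 = -88 - 3200/61 = -8568/61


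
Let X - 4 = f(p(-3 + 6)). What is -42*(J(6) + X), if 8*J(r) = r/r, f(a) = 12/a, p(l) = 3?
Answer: -1365/4 ≈ -341.25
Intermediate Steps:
J(r) = ⅛ (J(r) = (r/r)/8 = (⅛)*1 = ⅛)
X = 8 (X = 4 + 12/3 = 4 + 12*(⅓) = 4 + 4 = 8)
-42*(J(6) + X) = -42*(⅛ + 8) = -42*65/8 = -1365/4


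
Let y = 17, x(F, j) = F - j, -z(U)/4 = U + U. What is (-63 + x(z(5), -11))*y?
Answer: -1564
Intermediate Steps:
z(U) = -8*U (z(U) = -4*(U + U) = -8*U)
(-63 + x(z(5), -11))*y = (-63 + (-8*5 - 1*(-11)))*17 = (-63 + (-40 + 11))*17 = (-63 - 29)*17 = -92*17 = -1564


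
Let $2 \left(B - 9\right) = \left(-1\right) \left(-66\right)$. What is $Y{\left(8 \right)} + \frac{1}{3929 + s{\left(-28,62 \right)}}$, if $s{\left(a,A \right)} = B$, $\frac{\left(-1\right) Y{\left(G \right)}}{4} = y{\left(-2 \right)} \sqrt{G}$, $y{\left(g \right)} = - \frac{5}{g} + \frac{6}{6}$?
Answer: $\frac{1}{3971} - 28 \sqrt{2} \approx -39.598$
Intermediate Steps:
$y{\left(g \right)} = 1 - \frac{5}{g}$ ($y{\left(g \right)} = - \frac{5}{g} + 6 \cdot \frac{1}{6} = - \frac{5}{g} + 1 = 1 - \frac{5}{g}$)
$B = 42$ ($B = 9 + \frac{\left(-1\right) \left(-66\right)}{2} = 9 + \frac{1}{2} \cdot 66 = 9 + 33 = 42$)
$Y{\left(G \right)} = - 14 \sqrt{G}$ ($Y{\left(G \right)} = - 4 \frac{-5 - 2}{-2} \sqrt{G} = - 4 \left(- \frac{1}{2}\right) \left(-7\right) \sqrt{G} = - 4 \frac{7 \sqrt{G}}{2} = - 14 \sqrt{G}$)
$s{\left(a,A \right)} = 42$
$Y{\left(8 \right)} + \frac{1}{3929 + s{\left(-28,62 \right)}} = - 14 \sqrt{8} + \frac{1}{3929 + 42} = - 14 \cdot 2 \sqrt{2} + \frac{1}{3971} = - 28 \sqrt{2} + \frac{1}{3971} = \frac{1}{3971} - 28 \sqrt{2}$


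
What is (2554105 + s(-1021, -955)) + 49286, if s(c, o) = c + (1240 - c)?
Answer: 2604631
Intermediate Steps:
s(c, o) = 1240
(2554105 + s(-1021, -955)) + 49286 = (2554105 + 1240) + 49286 = 2555345 + 49286 = 2604631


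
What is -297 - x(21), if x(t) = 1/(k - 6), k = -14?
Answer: -5939/20 ≈ -296.95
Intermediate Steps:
x(t) = -1/20 (x(t) = 1/(-14 - 6) = 1/(-20) = -1/20)
-297 - x(21) = -297 - 1*(-1/20) = -297 + 1/20 = -5939/20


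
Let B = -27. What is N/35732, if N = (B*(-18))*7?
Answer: 1701/17866 ≈ 0.095209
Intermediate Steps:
N = 3402 (N = -27*(-18)*7 = 486*7 = 3402)
N/35732 = 3402/35732 = 3402*(1/35732) = 1701/17866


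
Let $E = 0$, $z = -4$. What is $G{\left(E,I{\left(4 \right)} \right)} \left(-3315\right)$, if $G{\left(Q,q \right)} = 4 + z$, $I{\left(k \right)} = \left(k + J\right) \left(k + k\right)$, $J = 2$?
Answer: $0$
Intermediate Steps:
$I{\left(k \right)} = 2 k \left(2 + k\right)$ ($I{\left(k \right)} = \left(k + 2\right) \left(k + k\right) = \left(2 + k\right) 2 k = 2 k \left(2 + k\right)$)
$G{\left(Q,q \right)} = 0$ ($G{\left(Q,q \right)} = 4 - 4 = 0$)
$G{\left(E,I{\left(4 \right)} \right)} \left(-3315\right) = 0 \left(-3315\right) = 0$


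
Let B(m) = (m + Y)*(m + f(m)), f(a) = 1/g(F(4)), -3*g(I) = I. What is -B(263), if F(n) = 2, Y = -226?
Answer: -19351/2 ≈ -9675.5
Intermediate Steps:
g(I) = -I/3
f(a) = -3/2 (f(a) = 1/(-⅓*2) = 1/(-⅔) = -3/2)
B(m) = (-226 + m)*(-3/2 + m) (B(m) = (m - 226)*(m - 3/2) = (-226 + m)*(-3/2 + m))
-B(263) = -(339 + 263² - 455/2*263) = -(339 + 69169 - 119665/2) = -1*19351/2 = -19351/2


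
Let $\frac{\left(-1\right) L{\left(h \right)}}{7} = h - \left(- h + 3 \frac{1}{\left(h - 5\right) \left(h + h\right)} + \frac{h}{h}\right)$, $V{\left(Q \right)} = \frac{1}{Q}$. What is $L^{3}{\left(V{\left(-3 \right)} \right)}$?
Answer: $\frac{4801149703}{884736} \approx 5426.6$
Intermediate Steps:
$L{\left(h \right)} = 7 - 14 h + \frac{21}{2 h \left(-5 + h\right)}$ ($L{\left(h \right)} = - 7 \left(h - \left(- h + 3 \frac{1}{\left(h - 5\right) \left(h + h\right)} + \frac{h}{h}\right)\right) = - 7 \left(h - \left(1 - h + 3 \frac{1}{2 h \left(-5 + h\right)}\right)\right) = - 7 \left(h - \left(1 - h + 3 \cdot \frac{1}{2} \frac{1}{h} \frac{1}{-5 + h}\right)\right) = - 7 \left(h - \left(1 - h + \frac{3}{2 h \left(-5 + h\right)}\right)\right) = - 7 \left(-1 + 2 h - \frac{3}{2 h \left(-5 + h\right)}\right) = 7 - 14 h + \frac{21}{2 h \left(-5 + h\right)}$)
$L^{3}{\left(V{\left(-3 \right)} \right)} = \left(\frac{7 \left(3 - \frac{10}{-3} - 4 \left(\frac{1}{-3}\right)^{3} + 22 \left(\frac{1}{-3}\right)^{2}\right)}{2 \frac{1}{-3} \left(-5 + \frac{1}{-3}\right)}\right)^{3} = \left(\frac{7 \left(3 - - \frac{10}{3} - 4 \left(- \frac{1}{3}\right)^{3} + 22 \left(- \frac{1}{3}\right)^{2}\right)}{2 \left(- \frac{1}{3}\right) \left(-5 - \frac{1}{3}\right)}\right)^{3} = \left(\frac{7}{2} \left(-3\right) \frac{1}{- \frac{16}{3}} \left(3 + \frac{10}{3} - - \frac{4}{27} + 22 \cdot \frac{1}{9}\right)\right)^{3} = \left(\frac{7}{2} \left(-3\right) \left(- \frac{3}{16}\right) \left(3 + \frac{10}{3} + \frac{4}{27} + \frac{22}{9}\right)\right)^{3} = \left(\frac{7}{2} \left(-3\right) \left(- \frac{3}{16}\right) \frac{241}{27}\right)^{3} = \left(\frac{1687}{96}\right)^{3} = \frac{4801149703}{884736}$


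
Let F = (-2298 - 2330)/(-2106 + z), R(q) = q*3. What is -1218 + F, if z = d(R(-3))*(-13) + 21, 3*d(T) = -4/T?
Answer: -68505690/56347 ≈ -1215.8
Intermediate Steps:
R(q) = 3*q
d(T) = -4/(3*T) (d(T) = (-4/T)/3 = -4/(3*T))
z = 515/27 (z = -4/(3*(3*(-3)))*(-13) + 21 = -4/3/(-9)*(-13) + 21 = -4/3*(-⅑)*(-13) + 21 = (4/27)*(-13) + 21 = -52/27 + 21 = 515/27 ≈ 19.074)
F = 124956/56347 (F = (-2298 - 2330)/(-2106 + 515/27) = -4628/(-56347/27) = -4628*(-27/56347) = 124956/56347 ≈ 2.2176)
-1218 + F = -1218 + 124956/56347 = -68505690/56347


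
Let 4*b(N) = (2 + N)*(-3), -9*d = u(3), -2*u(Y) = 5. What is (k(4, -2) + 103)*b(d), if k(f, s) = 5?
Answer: -369/2 ≈ -184.50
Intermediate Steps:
u(Y) = -5/2 (u(Y) = -1/2*5 = -5/2)
d = 5/18 (d = -1/9*(-5/2) = 5/18 ≈ 0.27778)
b(N) = -3/2 - 3*N/4 (b(N) = ((2 + N)*(-3))/4 = (-6 - 3*N)/4 = -3/2 - 3*N/4)
(k(4, -2) + 103)*b(d) = (5 + 103)*(-3/2 - 3/4*5/18) = 108*(-3/2 - 5/24) = 108*(-41/24) = -369/2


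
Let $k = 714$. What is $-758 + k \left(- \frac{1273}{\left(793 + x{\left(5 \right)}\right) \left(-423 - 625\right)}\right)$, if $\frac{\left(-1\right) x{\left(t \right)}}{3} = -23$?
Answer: $- \frac{341925043}{451688} \approx -756.99$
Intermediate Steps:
$x{\left(t \right)} = 69$ ($x{\left(t \right)} = \left(-3\right) \left(-23\right) = 69$)
$-758 + k \left(- \frac{1273}{\left(793 + x{\left(5 \right)}\right) \left(-423 - 625\right)}\right) = -758 + 714 \left(- \frac{1273}{\left(793 + 69\right) \left(-423 - 625\right)}\right) = -758 + 714 \left(- \frac{1273}{862 \left(-1048\right)}\right) = -758 + 714 \left(- \frac{1273}{-903376}\right) = -758 + 714 \left(\left(-1273\right) \left(- \frac{1}{903376}\right)\right) = -758 + 714 \cdot \frac{1273}{903376} = -758 + \frac{454461}{451688} = - \frac{341925043}{451688}$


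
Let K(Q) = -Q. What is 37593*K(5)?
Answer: -187965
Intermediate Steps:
37593*K(5) = 37593*(-1*5) = 37593*(-5) = -187965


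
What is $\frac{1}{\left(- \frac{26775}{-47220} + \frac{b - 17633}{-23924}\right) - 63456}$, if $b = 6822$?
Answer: $- \frac{9414094}{597371156693} \approx -1.5759 \cdot 10^{-5}$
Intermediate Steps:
$\frac{1}{\left(- \frac{26775}{-47220} + \frac{b - 17633}{-23924}\right) - 63456} = \frac{1}{\left(- \frac{26775}{-47220} + \frac{6822 - 17633}{-23924}\right) - 63456} = \frac{1}{\left(\left(-26775\right) \left(- \frac{1}{47220}\right) + \left(6822 - 17633\right) \left(- \frac{1}{23924}\right)\right) - 63456} = \frac{1}{\left(\frac{1785}{3148} - - \frac{10811}{23924}\right) - 63456} = \frac{1}{\left(\frac{1785}{3148} + \frac{10811}{23924}\right) - 63456} = \frac{1}{\frac{9592171}{9414094} - 63456} = \frac{1}{- \frac{597371156693}{9414094}} = - \frac{9414094}{597371156693}$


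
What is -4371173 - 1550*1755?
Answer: -7091423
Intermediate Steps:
-4371173 - 1550*1755 = -4371173 - 1*2720250 = -4371173 - 2720250 = -7091423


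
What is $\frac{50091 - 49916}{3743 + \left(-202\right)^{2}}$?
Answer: $\frac{175}{44547} \approx 0.0039284$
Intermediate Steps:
$\frac{50091 - 49916}{3743 + \left(-202\right)^{2}} = \frac{175}{3743 + 40804} = \frac{175}{44547}$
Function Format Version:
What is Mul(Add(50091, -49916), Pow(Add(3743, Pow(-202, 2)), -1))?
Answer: Rational(175, 44547) ≈ 0.0039284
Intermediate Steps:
Mul(Add(50091, -49916), Pow(Add(3743, Pow(-202, 2)), -1)) = Mul(175, Pow(Add(3743, 40804), -1)) = Mul(175, Pow(44547, -1)) = Mul(175, Rational(1, 44547)) = Rational(175, 44547)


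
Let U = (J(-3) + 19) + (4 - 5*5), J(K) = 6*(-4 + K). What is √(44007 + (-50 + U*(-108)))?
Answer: √48709 ≈ 220.70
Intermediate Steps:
J(K) = -24 + 6*K
U = -44 (U = ((-24 + 6*(-3)) + 19) + (4 - 5*5) = ((-24 - 18) + 19) + (4 - 25) = (-42 + 19) - 21 = -23 - 21 = -44)
√(44007 + (-50 + U*(-108))) = √(44007 + (-50 - 44*(-108))) = √(44007 + (-50 + 4752)) = √(44007 + 4702) = √48709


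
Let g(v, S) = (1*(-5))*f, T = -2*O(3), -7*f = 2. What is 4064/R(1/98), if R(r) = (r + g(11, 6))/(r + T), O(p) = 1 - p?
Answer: 532384/47 ≈ 11327.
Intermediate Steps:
f = -2/7 (f = -⅐*2 = -2/7 ≈ -0.28571)
T = 4 (T = -2*(1 - 1*3) = -2*(1 - 3) = -2*(-2) = 4)
g(v, S) = 10/7 (g(v, S) = (1*(-5))*(-2/7) = -5*(-2/7) = 10/7)
R(r) = (10/7 + r)/(4 + r) (R(r) = (r + 10/7)/(r + 4) = (10/7 + r)/(4 + r))
4064/R(1/98) = 4064/(((10/7 + 1/98)/(4 + 1/98))) = 4064/(((141/98)/(393/98))) = 4064/(((98/393)*(141/98))) = 4064/(47/131) = 4064*(131/47) = 532384/47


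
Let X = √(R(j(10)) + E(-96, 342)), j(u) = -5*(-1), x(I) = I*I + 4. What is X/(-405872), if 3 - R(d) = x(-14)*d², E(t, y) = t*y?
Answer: -I*√37829/405872 ≈ -0.00047921*I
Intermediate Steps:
x(I) = 4 + I² (x(I) = I² + 4 = 4 + I²)
j(u) = 5
R(d) = 3 - 200*d² (R(d) = 3 - (4 + (-14)²)*d² = 3 - (4 + 196)*d² = 3 - 200*d²)
X = I*√37829 (X = √((3 - 200*5²) - 96*342) = √((3 - 200*25) - 32832) = √((3 - 5000) - 32832) = √(-4997 - 32832) = √(-37829) = I*√37829 ≈ 194.5*I)
X/(-405872) = (I*√37829)/(-405872) = (I*√37829)*(-1/405872) = -I*√37829/405872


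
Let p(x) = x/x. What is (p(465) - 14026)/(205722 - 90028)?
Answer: -14025/115694 ≈ -0.12122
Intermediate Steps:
p(x) = 1
(p(465) - 14026)/(205722 - 90028) = (1 - 14026)/(205722 - 90028) = -14025/115694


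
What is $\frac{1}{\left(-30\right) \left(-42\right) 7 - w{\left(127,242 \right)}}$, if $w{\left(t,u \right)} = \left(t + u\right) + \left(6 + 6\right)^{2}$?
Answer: $\frac{1}{8307} \approx 0.00012038$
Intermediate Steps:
$w{\left(t,u \right)} = 144 + t + u$ ($w{\left(t,u \right)} = \left(t + u\right) + 12^{2} = \left(t + u\right) + 144 = 144 + t + u$)
$\frac{1}{\left(-30\right) \left(-42\right) 7 - w{\left(127,242 \right)}} = \frac{1}{\left(-30\right) \left(-42\right) 7 - \left(144 + 127 + 242\right)} = \frac{1}{1260 \cdot 7 - 513} = \frac{1}{8820 - 513} = \frac{1}{8307}$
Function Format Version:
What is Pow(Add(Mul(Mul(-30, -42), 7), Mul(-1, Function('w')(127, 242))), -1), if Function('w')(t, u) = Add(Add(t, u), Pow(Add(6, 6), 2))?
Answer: Rational(1, 8307) ≈ 0.00012038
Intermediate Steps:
Function('w')(t, u) = Add(144, t, u) (Function('w')(t, u) = Add(Add(t, u), Pow(12, 2)) = Add(Add(t, u), 144) = Add(144, t, u))
Pow(Add(Mul(Mul(-30, -42), 7), Mul(-1, Function('w')(127, 242))), -1) = Pow(Add(Mul(Mul(-30, -42), 7), Mul(-1, Add(144, 127, 242))), -1) = Pow(Add(Mul(1260, 7), Mul(-1, 513)), -1) = Pow(Add(8820, -513), -1) = Pow(8307, -1) = Rational(1, 8307)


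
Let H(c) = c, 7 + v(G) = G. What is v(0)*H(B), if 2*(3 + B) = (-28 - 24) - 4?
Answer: 217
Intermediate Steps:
v(G) = -7 + G
B = -31 (B = -3 + ((-28 - 24) - 4)/2 = -3 + (-52 - 4)/2 = -3 + (½)*(-56) = -3 - 28 = -31)
v(0)*H(B) = (-7 + 0)*(-31) = -7*(-31) = 217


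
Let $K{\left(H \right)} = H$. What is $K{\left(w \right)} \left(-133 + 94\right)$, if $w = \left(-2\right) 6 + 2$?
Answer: $390$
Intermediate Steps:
$w = -10$ ($w = -12 + 2 = -10$)
$K{\left(w \right)} \left(-133 + 94\right) = - 10 \left(-133 + 94\right) = \left(-10\right) \left(-39\right) = 390$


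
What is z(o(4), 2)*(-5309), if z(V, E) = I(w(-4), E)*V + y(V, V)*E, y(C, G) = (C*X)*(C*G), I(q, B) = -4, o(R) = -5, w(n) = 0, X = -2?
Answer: -2760680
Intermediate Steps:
y(C, G) = -2*G*C² (y(C, G) = (C*(-2))*(C*G) = (-2*C)*(C*G) = -2*G*C²)
z(V, E) = -4*V - 2*E*V³ (z(V, E) = -4*V + (-2*V*V²)*E = -4*V + (-2*V³)*E = -4*V - 2*E*V³)
z(o(4), 2)*(-5309) = (2*(-5)*(-2 - 1*2*(-5)²))*(-5309) = (2*(-5)*(-2 - 1*2*25))*(-5309) = (2*(-5)*(-2 - 50))*(-5309) = (2*(-5)*(-52))*(-5309) = 520*(-5309) = -2760680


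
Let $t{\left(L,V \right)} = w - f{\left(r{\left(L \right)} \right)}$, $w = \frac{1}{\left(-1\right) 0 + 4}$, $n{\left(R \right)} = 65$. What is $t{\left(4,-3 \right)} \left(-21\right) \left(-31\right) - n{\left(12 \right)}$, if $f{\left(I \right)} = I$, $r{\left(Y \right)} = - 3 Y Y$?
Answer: $\frac{125383}{4} \approx 31346.0$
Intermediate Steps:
$r{\left(Y \right)} = - 3 Y^{2}$
$w = \frac{1}{4}$ ($w = \frac{1}{0 + 4} = \frac{1}{4} \approx 0.25$)
$t{\left(L,V \right)} = \frac{1}{4} + 3 L^{2}$ ($t{\left(L,V \right)} = \frac{1}{4} - - 3 L^{2} = \frac{1}{4} + 3 L^{2}$)
$t{\left(4,-3 \right)} \left(-21\right) \left(-31\right) - n{\left(12 \right)} = \left(\frac{1}{4} + 3 \cdot 4^{2}\right) \left(-21\right) \left(-31\right) - 65 = \left(\frac{1}{4} + 3 \cdot 16\right) \left(-21\right) \left(-31\right) - 65 = \left(\frac{1}{4} + 48\right) \left(-21\right) \left(-31\right) - 65 = \frac{193}{4} \left(-21\right) \left(-31\right) - 65 = \left(- \frac{4053}{4}\right) \left(-31\right) - 65 = \frac{125643}{4} - 65 = \frac{125383}{4}$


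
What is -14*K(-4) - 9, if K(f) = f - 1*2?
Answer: 75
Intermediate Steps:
K(f) = -2 + f (K(f) = f - 2 = -2 + f)
-14*K(-4) - 9 = -14*(-2 - 4) - 9 = -14*(-6) - 9 = 84 - 9 = 75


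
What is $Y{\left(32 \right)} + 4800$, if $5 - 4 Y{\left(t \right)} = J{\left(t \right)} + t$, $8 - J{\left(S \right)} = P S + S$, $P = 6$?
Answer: $\frac{19389}{4} \approx 4847.3$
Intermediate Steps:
$J{\left(S \right)} = 8 - 7 S$ ($J{\left(S \right)} = 8 - \left(6 S + S\right) = 8 - 7 S$)
$Y{\left(t \right)} = - \frac{3}{4} + \frac{3 t}{2}$ ($Y{\left(t \right)} = \frac{5}{4} - \frac{\left(8 - 7 t\right) + t}{4} = \frac{5}{4} - \frac{8 - 6 t}{4} = \frac{5}{4} + \left(-2 + \frac{3 t}{2}\right) = - \frac{3}{4} + \frac{3 t}{2}$)
$Y{\left(32 \right)} + 4800 = \left(- \frac{3}{4} + \frac{3}{2} \cdot 32\right) + 4800 = \left(- \frac{3}{4} + 48\right) + 4800 = \frac{189}{4} + 4800 = \frac{19389}{4}$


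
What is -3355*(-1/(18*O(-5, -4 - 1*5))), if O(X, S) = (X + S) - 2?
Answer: -3355/288 ≈ -11.649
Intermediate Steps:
O(X, S) = -2 + S + X (O(X, S) = (S + X) - 2 = -2 + S + X)
-3355*(-1/(18*O(-5, -4 - 1*5))) = -3355*(-1/(18*(-2 + (-4 - 1*5) - 5))) = -3355*(-1/(18*(-2 + (-4 - 5) - 5))) = -3355*(-1/(18*(-2 - 9 - 5))) = -3355/(-6*(-16)*3) = -3355/(96*3) = -3355/288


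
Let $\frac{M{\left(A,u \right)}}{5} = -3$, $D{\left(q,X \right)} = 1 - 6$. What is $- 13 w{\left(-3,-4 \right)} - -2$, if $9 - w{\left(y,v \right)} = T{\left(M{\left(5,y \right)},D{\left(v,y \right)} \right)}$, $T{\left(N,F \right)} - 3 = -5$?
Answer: $-141$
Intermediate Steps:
$D{\left(q,X \right)} = -5$ ($D{\left(q,X \right)} = 1 - 6 = -5$)
$M{\left(A,u \right)} = -15$ ($M{\left(A,u \right)} = 5 \left(-3\right) = -15$)
$T{\left(N,F \right)} = -2$ ($T{\left(N,F \right)} = 3 - 5 = -2$)
$w{\left(y,v \right)} = 11$ ($w{\left(y,v \right)} = 9 - -2 = 9 + 2 = 11$)
$- 13 w{\left(-3,-4 \right)} - -2 = \left(-13\right) 11 - -2 = -143 + \left(-3 + 5\right) = -143 + 2 = -141$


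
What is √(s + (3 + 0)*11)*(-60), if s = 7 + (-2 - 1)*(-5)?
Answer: -60*√55 ≈ -444.97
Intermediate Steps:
s = 22 (s = 7 - 3*(-5) = 7 + 15 = 22)
√(s + (3 + 0)*11)*(-60) = √(22 + (3 + 0)*11)*(-60) = √(22 + 3*11)*(-60) = √(22 + 33)*(-60) = √55*(-60) = -60*√55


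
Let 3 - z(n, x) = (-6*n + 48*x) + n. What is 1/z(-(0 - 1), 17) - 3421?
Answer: -2764169/808 ≈ -3421.0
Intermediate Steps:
z(n, x) = 3 - 48*x + 5*n (z(n, x) = 3 - ((-6*n + 48*x) + n) = 3 - (-5*n + 48*x) = 3 + (-48*x + 5*n) = 3 - 48*x + 5*n)
1/z(-(0 - 1), 17) - 3421 = 1/(3 - 48*17 + 5*(-(0 - 1))) - 3421 = 1/(3 - 816 + 5*(-1*(-1))) - 3421 = 1/(3 - 816 + 5*1) - 3421 = 1/(3 - 816 + 5) - 3421 = 1/(-808) - 3421 = -1/808 - 3421 = -2764169/808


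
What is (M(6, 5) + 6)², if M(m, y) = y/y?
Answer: 49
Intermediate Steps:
M(m, y) = 1
(M(6, 5) + 6)² = (1 + 6)² = 7² = 49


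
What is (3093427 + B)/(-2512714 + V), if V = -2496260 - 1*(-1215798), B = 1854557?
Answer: -68722/52683 ≈ -1.3044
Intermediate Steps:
V = -1280462 (V = -2496260 + 1215798 = -1280462)
(3093427 + B)/(-2512714 + V) = (3093427 + 1854557)/(-2512714 - 1280462) = 4947984/(-3793176) = 4947984*(-1/3793176) = -68722/52683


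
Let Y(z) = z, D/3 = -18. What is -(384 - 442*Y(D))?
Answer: -24252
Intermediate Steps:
D = -54 (D = 3*(-18) = -54)
-(384 - 442*Y(D)) = -(384 - 442*(-54)) = -(384 + 23868) = -1*24252 = -24252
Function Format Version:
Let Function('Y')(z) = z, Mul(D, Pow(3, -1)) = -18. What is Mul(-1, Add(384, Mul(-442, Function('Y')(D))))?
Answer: -24252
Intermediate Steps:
D = -54 (D = Mul(3, -18) = -54)
Mul(-1, Add(384, Mul(-442, Function('Y')(D)))) = Mul(-1, Add(384, Mul(-442, -54))) = Mul(-1, Add(384, 23868)) = Mul(-1, 24252) = -24252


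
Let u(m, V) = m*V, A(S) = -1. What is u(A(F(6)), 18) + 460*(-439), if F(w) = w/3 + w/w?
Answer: -201958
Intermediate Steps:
F(w) = 1 + w/3 (F(w) = w*(⅓) + 1 = w/3 + 1 = 1 + w/3)
u(m, V) = V*m
u(A(F(6)), 18) + 460*(-439) = 18*(-1) + 460*(-439) = -18 - 201940 = -201958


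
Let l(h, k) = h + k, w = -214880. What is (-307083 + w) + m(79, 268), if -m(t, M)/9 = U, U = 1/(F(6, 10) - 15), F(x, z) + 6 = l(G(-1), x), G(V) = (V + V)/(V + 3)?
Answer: -8351399/16 ≈ -5.2196e+5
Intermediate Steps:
G(V) = 2*V/(3 + V) (G(V) = (2*V)/(3 + V) = 2*V/(3 + V))
F(x, z) = -7 + x (F(x, z) = -6 + (2*(-1)/(3 - 1) + x) = -6 + (2*(-1)/2 + x) = -6 + (2*(-1)*(1/2) + x) = -6 + (-1 + x) = -7 + x)
U = -1/16 (U = 1/((-7 + 6) - 15) = 1/(-1 - 15) = 1/(-16) = -1/16 ≈ -0.062500)
m(t, M) = 9/16 (m(t, M) = -9*(-1/16) = 9/16)
(-307083 + w) + m(79, 268) = (-307083 - 214880) + 9/16 = -521963 + 9/16 = -8351399/16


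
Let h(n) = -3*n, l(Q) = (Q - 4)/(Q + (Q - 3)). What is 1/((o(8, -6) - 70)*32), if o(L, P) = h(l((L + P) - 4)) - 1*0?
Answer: -7/16256 ≈ -0.00043061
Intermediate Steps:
l(Q) = (-4 + Q)/(-3 + 2*Q) (l(Q) = (-4 + Q)/(Q + (-3 + Q)) = (-4 + Q)/(-3 + 2*Q))
o(L, P) = -3*(-8 + L + P)/(-11 + 2*L + 2*P) (o(L, P) = -3*(-4 + ((L + P) - 4))/(-3 + 2*((L + P) - 4)) - 1*0 = -3*(-4 + (-4 + L + P))/(-3 + 2*(-4 + L + P)) + 0 = -3*(-8 + L + P)/(-3 + (-8 + 2*L + 2*P)) + 0 = -3*(-8 + L + P)/(-11 + 2*L + 2*P) + 0 = -3*(-8 + L + P)/(-11 + 2*L + 2*P))
1/((o(8, -6) - 70)*32) = 1/((3*(8 - 1*8 - 1*(-6))/(-11 + 2*8 + 2*(-6)) - 70)*32) = 1/((3*(8 - 8 + 6)/(-11 + 16 - 12) - 70)*32) = 1/((3*6/(-7) - 70)*32) = 1/((3*(-1/7)*6 - 70)*32) = 1/((-18/7 - 70)*32) = 1/(-508/7*32) = 1/(-16256/7) = -7/16256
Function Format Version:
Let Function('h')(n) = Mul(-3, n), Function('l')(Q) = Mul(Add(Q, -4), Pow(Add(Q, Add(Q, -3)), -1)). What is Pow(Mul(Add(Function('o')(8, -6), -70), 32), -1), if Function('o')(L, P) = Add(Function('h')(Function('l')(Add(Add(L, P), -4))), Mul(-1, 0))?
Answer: Rational(-7, 16256) ≈ -0.00043061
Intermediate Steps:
Function('l')(Q) = Mul(Pow(Add(-3, Mul(2, Q)), -1), Add(-4, Q)) (Function('l')(Q) = Mul(Add(-4, Q), Pow(Add(Q, Add(-3, Q)), -1)) = Mul(Add(-4, Q), Pow(Add(-3, Mul(2, Q)), -1)) = Mul(Pow(Add(-3, Mul(2, Q)), -1), Add(-4, Q)))
Function('o')(L, P) = Mul(-3, Pow(Add(-11, Mul(2, L), Mul(2, P)), -1), Add(-8, L, P)) (Function('o')(L, P) = Add(Mul(-3, Mul(Pow(Add(-3, Mul(2, Add(Add(L, P), -4))), -1), Add(-4, Add(Add(L, P), -4)))), Mul(-1, 0)) = Add(Mul(-3, Mul(Pow(Add(-3, Mul(2, Add(-4, L, P))), -1), Add(-4, Add(-4, L, P)))), 0) = Add(Mul(-3, Mul(Pow(Add(-3, Add(-8, Mul(2, L), Mul(2, P))), -1), Add(-8, L, P))), 0) = Add(Mul(-3, Mul(Pow(Add(-11, Mul(2, L), Mul(2, P)), -1), Add(-8, L, P))), 0) = Add(Mul(-3, Pow(Add(-11, Mul(2, L), Mul(2, P)), -1), Add(-8, L, P)), 0) = Mul(-3, Pow(Add(-11, Mul(2, L), Mul(2, P)), -1), Add(-8, L, P)))
Pow(Mul(Add(Function('o')(8, -6), -70), 32), -1) = Pow(Mul(Add(Mul(3, Pow(Add(-11, Mul(2, 8), Mul(2, -6)), -1), Add(8, Mul(-1, 8), Mul(-1, -6))), -70), 32), -1) = Pow(Mul(Add(Mul(3, Pow(Add(-11, 16, -12), -1), Add(8, -8, 6)), -70), 32), -1) = Pow(Mul(Add(Mul(3, Pow(-7, -1), 6), -70), 32), -1) = Pow(Mul(Add(Mul(3, Rational(-1, 7), 6), -70), 32), -1) = Pow(Mul(Add(Rational(-18, 7), -70), 32), -1) = Pow(Mul(Rational(-508, 7), 32), -1) = Pow(Rational(-16256, 7), -1) = Rational(-7, 16256)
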